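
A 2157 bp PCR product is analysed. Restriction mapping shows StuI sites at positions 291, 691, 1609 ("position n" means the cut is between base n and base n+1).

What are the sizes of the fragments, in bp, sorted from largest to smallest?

Linear molecule, 3 cuts → 4 fragments:
  291 − 0 = 291 bp
  691 − 291 = 400 bp
  1609 − 691 = 918 bp
  2157 − 1609 = 548 bp
Sorted largest to smallest: 918, 548, 400, 291 bp.

918, 548, 400, 291 bp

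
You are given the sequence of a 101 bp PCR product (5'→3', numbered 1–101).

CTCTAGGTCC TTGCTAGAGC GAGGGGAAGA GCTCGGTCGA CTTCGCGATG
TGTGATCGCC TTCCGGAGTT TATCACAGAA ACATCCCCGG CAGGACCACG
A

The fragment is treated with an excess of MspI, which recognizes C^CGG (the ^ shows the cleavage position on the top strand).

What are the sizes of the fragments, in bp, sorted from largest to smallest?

63, 24, 14 bp

MspI sites (CCGG) start at positions 63, 87.
MspI cuts after the first base of each site, so after positions 63, 87.
Linear molecule, 2 cuts → 3 fragments:
  1–63 → 63 bp
  64–87 → 24 bp
  88–101 → 14 bp
Sorted largest to smallest: 63, 24, 14 bp.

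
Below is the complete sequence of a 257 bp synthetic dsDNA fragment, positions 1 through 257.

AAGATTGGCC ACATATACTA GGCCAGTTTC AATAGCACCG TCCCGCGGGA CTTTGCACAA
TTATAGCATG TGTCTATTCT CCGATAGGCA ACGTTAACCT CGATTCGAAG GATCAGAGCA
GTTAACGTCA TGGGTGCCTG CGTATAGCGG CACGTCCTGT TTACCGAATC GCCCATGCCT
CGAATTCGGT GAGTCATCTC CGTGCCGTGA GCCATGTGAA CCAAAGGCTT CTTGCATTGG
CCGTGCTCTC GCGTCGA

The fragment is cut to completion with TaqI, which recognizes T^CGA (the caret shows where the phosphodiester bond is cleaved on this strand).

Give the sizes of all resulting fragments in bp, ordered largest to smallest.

100, 75, 74, 5, 3 bp

TaqI sites (TCGA) start at positions 100, 105, 180, 254.
TaqI cuts after the first base of each site, so after positions 100, 105, 180, 254.
Linear molecule, 4 cuts → 5 fragments:
  1–100 → 100 bp
  101–105 → 5 bp
  106–180 → 75 bp
  181–254 → 74 bp
  255–257 → 3 bp
Sorted largest to smallest: 100, 75, 74, 5, 3 bp.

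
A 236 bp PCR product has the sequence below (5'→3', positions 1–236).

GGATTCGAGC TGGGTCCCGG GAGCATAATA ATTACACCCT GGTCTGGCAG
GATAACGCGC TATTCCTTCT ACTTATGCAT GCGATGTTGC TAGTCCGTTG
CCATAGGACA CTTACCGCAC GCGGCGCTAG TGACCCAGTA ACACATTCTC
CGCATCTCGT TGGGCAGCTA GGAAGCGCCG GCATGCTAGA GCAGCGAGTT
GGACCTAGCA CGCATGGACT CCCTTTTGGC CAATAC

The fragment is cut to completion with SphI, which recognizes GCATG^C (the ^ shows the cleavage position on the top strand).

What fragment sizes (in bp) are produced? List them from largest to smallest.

104, 81, 51 bp

SphI sites (GCATGC) start at positions 77, 181.
SphI cuts after base 5 of each site (before the last base), so after positions 81, 185.
Linear molecule, 2 cuts → 3 fragments:
  1–81 → 81 bp
  82–185 → 104 bp
  186–236 → 51 bp
Sorted largest to smallest: 104, 81, 51 bp.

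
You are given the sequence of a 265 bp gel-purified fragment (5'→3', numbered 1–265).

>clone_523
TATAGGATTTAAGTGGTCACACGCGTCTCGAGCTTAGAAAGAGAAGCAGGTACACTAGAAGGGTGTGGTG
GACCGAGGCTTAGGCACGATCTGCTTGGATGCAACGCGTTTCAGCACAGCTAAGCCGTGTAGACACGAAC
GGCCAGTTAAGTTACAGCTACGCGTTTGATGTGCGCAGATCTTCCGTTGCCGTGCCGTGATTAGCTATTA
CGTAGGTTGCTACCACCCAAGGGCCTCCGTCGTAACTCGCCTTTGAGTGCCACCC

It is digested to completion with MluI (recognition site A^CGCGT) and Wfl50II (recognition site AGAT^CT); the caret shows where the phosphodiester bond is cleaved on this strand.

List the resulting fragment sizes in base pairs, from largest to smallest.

85, 83, 56, 21, 20 bp

MluI sites (ACGCGT) start at positions 21, 104, 160.
MluI cuts after the first base of each site, so after positions 21, 104, 160.
The Wfl50II site (AGATCT) starts at position 177.
Wfl50II cuts after base 4 of each site, so after position 180.
Combined cut positions: 21, 104, 160, 180.
Linear molecule, 4 cuts → 5 fragments:
  1–21 → 21 bp
  22–104 → 83 bp
  105–160 → 56 bp
  161–180 → 20 bp
  181–265 → 85 bp
Sorted largest to smallest: 85, 83, 56, 21, 20 bp.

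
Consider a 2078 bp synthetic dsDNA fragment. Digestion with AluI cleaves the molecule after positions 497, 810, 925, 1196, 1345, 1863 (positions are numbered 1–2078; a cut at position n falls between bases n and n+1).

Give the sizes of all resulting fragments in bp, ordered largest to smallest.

518, 497, 313, 271, 215, 149, 115 bp

Linear molecule, 6 cuts → 7 fragments:
  497 − 0 = 497 bp
  810 − 497 = 313 bp
  925 − 810 = 115 bp
  1196 − 925 = 271 bp
  1345 − 1196 = 149 bp
  1863 − 1345 = 518 bp
  2078 − 1863 = 215 bp
Sorted largest to smallest: 518, 497, 313, 271, 215, 149, 115 bp.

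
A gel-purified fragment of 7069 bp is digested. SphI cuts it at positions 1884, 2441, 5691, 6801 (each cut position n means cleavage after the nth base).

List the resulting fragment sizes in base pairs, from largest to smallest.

3250, 1884, 1110, 557, 268 bp

Linear molecule, 4 cuts → 5 fragments:
  1884 − 0 = 1884 bp
  2441 − 1884 = 557 bp
  5691 − 2441 = 3250 bp
  6801 − 5691 = 1110 bp
  7069 − 6801 = 268 bp
Sorted largest to smallest: 3250, 1884, 1110, 557, 268 bp.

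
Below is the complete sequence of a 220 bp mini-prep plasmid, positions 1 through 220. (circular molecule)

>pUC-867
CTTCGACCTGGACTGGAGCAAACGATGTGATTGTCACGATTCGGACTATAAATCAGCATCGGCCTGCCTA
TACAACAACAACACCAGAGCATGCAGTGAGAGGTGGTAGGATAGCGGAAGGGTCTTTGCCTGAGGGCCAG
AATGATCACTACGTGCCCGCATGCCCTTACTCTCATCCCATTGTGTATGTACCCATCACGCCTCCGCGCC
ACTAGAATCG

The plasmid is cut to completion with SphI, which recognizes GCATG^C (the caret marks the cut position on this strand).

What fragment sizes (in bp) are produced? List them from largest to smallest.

150, 70 bp

SphI sites (GCATGC) start at positions 89, 159.
SphI cuts after base 5 of each site (before the last base), so after positions 93, 163.
Circular molecule, 2 cuts → 2 fragments:
  94–163 → 70 bp
  164–220 then 1–93 → 57 + 93 = 150 bp
Sorted largest to smallest: 150, 70 bp.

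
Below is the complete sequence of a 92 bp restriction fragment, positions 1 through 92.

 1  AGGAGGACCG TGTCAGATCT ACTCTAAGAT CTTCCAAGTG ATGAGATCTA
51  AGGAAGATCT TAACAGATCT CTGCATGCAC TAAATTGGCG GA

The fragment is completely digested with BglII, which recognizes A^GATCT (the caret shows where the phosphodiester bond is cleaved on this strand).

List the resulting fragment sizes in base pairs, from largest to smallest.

BglII sites (AGATCT) start at positions 15, 27, 44, 55, 65.
BglII cuts after the first base of each site, so after positions 15, 27, 44, 55, 65.
Linear molecule, 5 cuts → 6 fragments:
  1–15 → 15 bp
  16–27 → 12 bp
  28–44 → 17 bp
  45–55 → 11 bp
  56–65 → 10 bp
  66–92 → 27 bp
Sorted largest to smallest: 27, 17, 15, 12, 11, 10 bp.

27, 17, 15, 12, 11, 10 bp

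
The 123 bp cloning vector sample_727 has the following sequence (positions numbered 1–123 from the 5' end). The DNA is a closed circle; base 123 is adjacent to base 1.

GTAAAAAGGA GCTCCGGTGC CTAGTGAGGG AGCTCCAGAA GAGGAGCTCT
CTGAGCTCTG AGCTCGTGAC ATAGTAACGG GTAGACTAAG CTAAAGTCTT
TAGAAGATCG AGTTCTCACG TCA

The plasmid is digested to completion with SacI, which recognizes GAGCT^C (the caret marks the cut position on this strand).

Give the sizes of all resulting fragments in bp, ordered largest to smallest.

SacI sites (GAGCTC) start at positions 9, 30, 44, 53, 60.
SacI cuts after base 5 of each site (before the last base), so after positions 13, 34, 48, 57, 64.
Circular molecule, 5 cuts → 5 fragments:
  14–34 → 21 bp
  35–48 → 14 bp
  49–57 → 9 bp
  58–64 → 7 bp
  65–123 then 1–13 → 59 + 13 = 72 bp
Sorted largest to smallest: 72, 21, 14, 9, 7 bp.

72, 21, 14, 9, 7 bp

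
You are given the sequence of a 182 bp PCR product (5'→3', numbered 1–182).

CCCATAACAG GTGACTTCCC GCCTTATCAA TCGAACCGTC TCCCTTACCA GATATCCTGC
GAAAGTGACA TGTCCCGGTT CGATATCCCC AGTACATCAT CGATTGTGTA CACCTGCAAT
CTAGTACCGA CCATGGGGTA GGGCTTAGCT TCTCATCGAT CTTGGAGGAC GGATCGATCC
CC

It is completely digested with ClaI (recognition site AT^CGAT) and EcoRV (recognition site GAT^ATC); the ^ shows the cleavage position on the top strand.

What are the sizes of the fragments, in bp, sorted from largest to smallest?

56, 53, 31, 18, 16, 8 bp

ClaI sites (ATCGAT) start at positions 99, 155, 173.
ClaI cuts after base 2 of each site, so after positions 100, 156, 174.
EcoRV sites (GATATC) start at positions 51, 82.
EcoRV cuts after base 3 of each site, so after positions 53, 84.
Combined cut positions: 53, 84, 100, 156, 174.
Linear molecule, 5 cuts → 6 fragments:
  1–53 → 53 bp
  54–84 → 31 bp
  85–100 → 16 bp
  101–156 → 56 bp
  157–174 → 18 bp
  175–182 → 8 bp
Sorted largest to smallest: 56, 53, 31, 18, 16, 8 bp.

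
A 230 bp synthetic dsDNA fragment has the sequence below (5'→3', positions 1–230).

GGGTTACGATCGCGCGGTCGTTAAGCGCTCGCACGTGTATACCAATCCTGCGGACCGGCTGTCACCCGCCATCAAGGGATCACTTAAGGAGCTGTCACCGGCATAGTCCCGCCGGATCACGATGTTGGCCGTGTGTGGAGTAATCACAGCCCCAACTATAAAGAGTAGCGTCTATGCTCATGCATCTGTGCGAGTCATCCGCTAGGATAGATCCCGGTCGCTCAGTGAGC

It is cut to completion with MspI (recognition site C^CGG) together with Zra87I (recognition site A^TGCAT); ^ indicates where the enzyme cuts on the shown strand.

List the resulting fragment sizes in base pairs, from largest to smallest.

MspI sites (CCGG) start at positions 55, 98, 112, 214.
MspI cuts after the first base of each site, so after positions 55, 98, 112, 214.
The Zra87I site (ATGCAT) starts at position 180.
Zra87I cuts after the first base of each site, so after position 180.
Combined cut positions: 55, 98, 112, 180, 214.
Linear molecule, 5 cuts → 6 fragments:
  1–55 → 55 bp
  56–98 → 43 bp
  99–112 → 14 bp
  113–180 → 68 bp
  181–214 → 34 bp
  215–230 → 16 bp
Sorted largest to smallest: 68, 55, 43, 34, 16, 14 bp.

68, 55, 43, 34, 16, 14 bp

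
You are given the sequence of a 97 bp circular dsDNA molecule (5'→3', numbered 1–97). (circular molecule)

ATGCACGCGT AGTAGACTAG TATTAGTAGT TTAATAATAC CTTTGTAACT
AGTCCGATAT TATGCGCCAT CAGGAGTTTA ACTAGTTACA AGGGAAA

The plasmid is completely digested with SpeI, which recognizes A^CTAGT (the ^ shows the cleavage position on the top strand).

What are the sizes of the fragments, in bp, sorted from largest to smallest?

SpeI sites (ACTAGT) start at positions 16, 48, 81.
SpeI cuts after the first base of each site, so after positions 16, 48, 81.
Circular molecule, 3 cuts → 3 fragments:
  17–48 → 32 bp
  49–81 → 33 bp
  82–97 then 1–16 → 16 + 16 = 32 bp
Sorted largest to smallest: 33, 32, 32 bp.

33, 32, 32 bp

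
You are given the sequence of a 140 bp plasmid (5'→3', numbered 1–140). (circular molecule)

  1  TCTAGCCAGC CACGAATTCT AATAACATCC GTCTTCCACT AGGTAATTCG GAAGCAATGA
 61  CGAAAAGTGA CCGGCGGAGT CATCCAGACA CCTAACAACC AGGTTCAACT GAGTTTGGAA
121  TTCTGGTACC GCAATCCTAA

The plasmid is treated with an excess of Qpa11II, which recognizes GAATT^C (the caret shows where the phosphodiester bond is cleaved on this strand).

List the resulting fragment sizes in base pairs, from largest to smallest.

104, 36 bp

Qpa11II sites (GAATTC) start at positions 14, 118.
Qpa11II cuts after base 5 of each site (before the last base), so after positions 18, 122.
Circular molecule, 2 cuts → 2 fragments:
  19–122 → 104 bp
  123–140 then 1–18 → 18 + 18 = 36 bp
Sorted largest to smallest: 104, 36 bp.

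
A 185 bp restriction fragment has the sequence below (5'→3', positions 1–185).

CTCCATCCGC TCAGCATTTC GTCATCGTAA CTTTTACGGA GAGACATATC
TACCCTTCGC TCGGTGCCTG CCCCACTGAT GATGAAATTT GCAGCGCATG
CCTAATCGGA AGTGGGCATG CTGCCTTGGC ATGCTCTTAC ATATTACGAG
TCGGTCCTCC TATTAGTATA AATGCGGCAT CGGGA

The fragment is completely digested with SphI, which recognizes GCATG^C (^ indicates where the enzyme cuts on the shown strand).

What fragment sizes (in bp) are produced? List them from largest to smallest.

SphI sites (GCATGC) start at positions 96, 116, 129.
SphI cuts after base 5 of each site (before the last base), so after positions 100, 120, 133.
Linear molecule, 3 cuts → 4 fragments:
  1–100 → 100 bp
  101–120 → 20 bp
  121–133 → 13 bp
  134–185 → 52 bp
Sorted largest to smallest: 100, 52, 20, 13 bp.

100, 52, 20, 13 bp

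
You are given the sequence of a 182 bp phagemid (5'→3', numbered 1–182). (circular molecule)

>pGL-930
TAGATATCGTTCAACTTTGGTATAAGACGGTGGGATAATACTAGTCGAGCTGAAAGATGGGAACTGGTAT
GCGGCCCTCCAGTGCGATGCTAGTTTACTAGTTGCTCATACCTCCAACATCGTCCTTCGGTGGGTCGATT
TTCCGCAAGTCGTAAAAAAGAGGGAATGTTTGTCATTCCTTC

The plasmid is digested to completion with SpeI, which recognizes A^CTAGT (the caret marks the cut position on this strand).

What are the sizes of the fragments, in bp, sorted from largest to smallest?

SpeI sites (ACTAGT) start at positions 40, 97.
SpeI cuts after the first base of each site, so after positions 40, 97.
Circular molecule, 2 cuts → 2 fragments:
  41–97 → 57 bp
  98–182 then 1–40 → 85 + 40 = 125 bp
Sorted largest to smallest: 125, 57 bp.

125, 57 bp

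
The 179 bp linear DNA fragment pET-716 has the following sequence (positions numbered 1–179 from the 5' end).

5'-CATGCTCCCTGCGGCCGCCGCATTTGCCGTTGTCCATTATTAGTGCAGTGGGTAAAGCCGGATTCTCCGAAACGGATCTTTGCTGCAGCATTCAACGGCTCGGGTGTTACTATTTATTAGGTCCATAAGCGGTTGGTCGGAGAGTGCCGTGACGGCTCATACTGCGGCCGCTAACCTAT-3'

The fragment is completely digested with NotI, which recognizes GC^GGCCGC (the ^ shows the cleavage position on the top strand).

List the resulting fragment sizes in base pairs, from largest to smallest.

NotI sites (GCGGCCGC) start at positions 11, 164.
NotI cuts after base 2 of each site, so after positions 12, 165.
Linear molecule, 2 cuts → 3 fragments:
  1–12 → 12 bp
  13–165 → 153 bp
  166–179 → 14 bp
Sorted largest to smallest: 153, 14, 12 bp.

153, 14, 12 bp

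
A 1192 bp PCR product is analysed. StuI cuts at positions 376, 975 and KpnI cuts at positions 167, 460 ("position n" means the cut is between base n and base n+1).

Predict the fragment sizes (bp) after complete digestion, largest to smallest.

515, 217, 209, 167, 84 bp

Combined cut positions (sorted): 167, 376, 460, 975.
Linear molecule, 4 cuts → 5 fragments:
  167 − 0 = 167 bp
  376 − 167 = 209 bp
  460 − 376 = 84 bp
  975 − 460 = 515 bp
  1192 − 975 = 217 bp
Sorted largest to smallest: 515, 217, 209, 167, 84 bp.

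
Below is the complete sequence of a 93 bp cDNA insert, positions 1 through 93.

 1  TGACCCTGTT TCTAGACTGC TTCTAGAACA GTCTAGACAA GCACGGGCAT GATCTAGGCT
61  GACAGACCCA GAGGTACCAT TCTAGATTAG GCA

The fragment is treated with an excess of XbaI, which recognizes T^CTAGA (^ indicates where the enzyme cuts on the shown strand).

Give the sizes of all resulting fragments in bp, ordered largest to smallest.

XbaI sites (TCTAGA) start at positions 11, 22, 32, 81.
XbaI cuts after the first base of each site, so after positions 11, 22, 32, 81.
Linear molecule, 4 cuts → 5 fragments:
  1–11 → 11 bp
  12–22 → 11 bp
  23–32 → 10 bp
  33–81 → 49 bp
  82–93 → 12 bp
Sorted largest to smallest: 49, 12, 11, 11, 10 bp.

49, 12, 11, 11, 10 bp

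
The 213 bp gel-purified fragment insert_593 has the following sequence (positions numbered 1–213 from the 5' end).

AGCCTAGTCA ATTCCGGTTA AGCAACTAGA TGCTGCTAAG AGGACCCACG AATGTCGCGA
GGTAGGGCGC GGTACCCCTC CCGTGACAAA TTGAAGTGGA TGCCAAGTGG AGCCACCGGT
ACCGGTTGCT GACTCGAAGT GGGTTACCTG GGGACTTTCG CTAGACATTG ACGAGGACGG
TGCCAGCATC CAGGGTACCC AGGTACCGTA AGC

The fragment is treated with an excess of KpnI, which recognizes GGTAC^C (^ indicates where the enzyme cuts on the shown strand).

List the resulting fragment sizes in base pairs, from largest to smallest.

76, 75, 47, 8, 7 bp

KpnI sites (GGTACC) start at positions 71, 118, 194, 202.
KpnI cuts after base 5 of each site (before the last base), so after positions 75, 122, 198, 206.
Linear molecule, 4 cuts → 5 fragments:
  1–75 → 75 bp
  76–122 → 47 bp
  123–198 → 76 bp
  199–206 → 8 bp
  207–213 → 7 bp
Sorted largest to smallest: 76, 75, 47, 8, 7 bp.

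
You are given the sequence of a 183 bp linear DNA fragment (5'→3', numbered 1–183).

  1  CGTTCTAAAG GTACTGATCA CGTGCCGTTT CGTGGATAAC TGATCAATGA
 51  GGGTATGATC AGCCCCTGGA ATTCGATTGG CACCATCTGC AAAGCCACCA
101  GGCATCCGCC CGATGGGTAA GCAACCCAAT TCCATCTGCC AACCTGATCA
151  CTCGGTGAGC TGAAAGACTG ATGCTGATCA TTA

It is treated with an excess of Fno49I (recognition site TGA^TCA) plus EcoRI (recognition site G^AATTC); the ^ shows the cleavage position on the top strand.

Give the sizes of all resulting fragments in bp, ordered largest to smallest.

78, 30, 26, 17, 15, 11, 6 bp

Fno49I sites (TGATCA) start at positions 15, 41, 56, 145, 175.
Fno49I cuts after base 3 of each site, so after positions 17, 43, 58, 147, 177.
The EcoRI site (GAATTC) starts at position 69.
EcoRI cuts after the first base of each site, so after position 69.
Combined cut positions: 17, 43, 58, 69, 147, 177.
Linear molecule, 6 cuts → 7 fragments:
  1–17 → 17 bp
  18–43 → 26 bp
  44–58 → 15 bp
  59–69 → 11 bp
  70–147 → 78 bp
  148–177 → 30 bp
  178–183 → 6 bp
Sorted largest to smallest: 78, 30, 26, 17, 15, 11, 6 bp.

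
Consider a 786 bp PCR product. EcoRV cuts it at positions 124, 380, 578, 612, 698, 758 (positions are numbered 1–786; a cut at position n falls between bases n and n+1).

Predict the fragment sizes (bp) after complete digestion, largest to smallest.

Linear molecule, 6 cuts → 7 fragments:
  124 − 0 = 124 bp
  380 − 124 = 256 bp
  578 − 380 = 198 bp
  612 − 578 = 34 bp
  698 − 612 = 86 bp
  758 − 698 = 60 bp
  786 − 758 = 28 bp
Sorted largest to smallest: 256, 198, 124, 86, 60, 34, 28 bp.

256, 198, 124, 86, 60, 34, 28 bp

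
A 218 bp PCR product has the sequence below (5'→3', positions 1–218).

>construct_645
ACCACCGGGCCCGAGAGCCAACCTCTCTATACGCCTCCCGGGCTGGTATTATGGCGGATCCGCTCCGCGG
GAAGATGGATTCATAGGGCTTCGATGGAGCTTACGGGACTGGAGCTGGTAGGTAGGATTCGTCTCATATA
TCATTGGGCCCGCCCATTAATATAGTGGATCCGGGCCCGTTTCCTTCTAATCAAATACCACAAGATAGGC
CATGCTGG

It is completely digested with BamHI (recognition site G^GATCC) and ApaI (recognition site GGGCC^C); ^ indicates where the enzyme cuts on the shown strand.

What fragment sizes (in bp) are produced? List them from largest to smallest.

94, 45, 41, 17, 11, 10 bp

BamHI sites (GGATCC) start at positions 56, 167.
BamHI cuts after the first base of each site, so after positions 56, 167.
ApaI sites (GGGCCC) start at positions 7, 146, 173.
ApaI cuts after base 5 of each site (before the last base), so after positions 11, 150, 177.
Combined cut positions: 11, 56, 150, 167, 177.
Linear molecule, 5 cuts → 6 fragments:
  1–11 → 11 bp
  12–56 → 45 bp
  57–150 → 94 bp
  151–167 → 17 bp
  168–177 → 10 bp
  178–218 → 41 bp
Sorted largest to smallest: 94, 45, 41, 17, 11, 10 bp.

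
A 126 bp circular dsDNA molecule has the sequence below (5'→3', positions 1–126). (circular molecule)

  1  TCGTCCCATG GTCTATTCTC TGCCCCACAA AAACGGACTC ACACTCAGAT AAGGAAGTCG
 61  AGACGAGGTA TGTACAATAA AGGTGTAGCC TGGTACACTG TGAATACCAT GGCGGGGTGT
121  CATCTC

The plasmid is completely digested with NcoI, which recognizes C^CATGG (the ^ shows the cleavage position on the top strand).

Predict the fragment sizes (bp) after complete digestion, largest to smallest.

101, 25 bp

NcoI sites (CCATGG) start at positions 6, 107.
NcoI cuts after the first base of each site, so after positions 6, 107.
Circular molecule, 2 cuts → 2 fragments:
  7–107 → 101 bp
  108–126 then 1–6 → 19 + 6 = 25 bp
Sorted largest to smallest: 101, 25 bp.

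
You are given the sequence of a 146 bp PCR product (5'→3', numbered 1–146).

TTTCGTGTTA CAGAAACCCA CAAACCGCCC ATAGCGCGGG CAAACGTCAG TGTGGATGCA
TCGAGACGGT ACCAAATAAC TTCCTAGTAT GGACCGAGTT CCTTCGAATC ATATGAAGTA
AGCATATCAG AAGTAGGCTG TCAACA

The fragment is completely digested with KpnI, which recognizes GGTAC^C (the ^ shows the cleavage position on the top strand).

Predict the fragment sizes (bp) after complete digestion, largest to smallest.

74, 72 bp

The KpnI site (GGTACC) starts at position 68.
KpnI cuts after base 5 of each site (before the last base), so after position 72.
Linear molecule, 1 cut → 2 fragments:
  1–72 → 72 bp
  73–146 → 74 bp
Sorted largest to smallest: 74, 72 bp.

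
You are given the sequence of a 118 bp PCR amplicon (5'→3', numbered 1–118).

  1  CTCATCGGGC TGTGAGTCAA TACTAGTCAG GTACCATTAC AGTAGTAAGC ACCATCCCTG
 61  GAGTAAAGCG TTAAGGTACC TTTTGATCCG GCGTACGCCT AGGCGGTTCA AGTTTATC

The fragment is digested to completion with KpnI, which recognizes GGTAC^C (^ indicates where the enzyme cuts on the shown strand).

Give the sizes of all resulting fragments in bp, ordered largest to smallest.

45, 39, 34 bp

KpnI sites (GGTACC) start at positions 30, 75.
KpnI cuts after base 5 of each site (before the last base), so after positions 34, 79.
Linear molecule, 2 cuts → 3 fragments:
  1–34 → 34 bp
  35–79 → 45 bp
  80–118 → 39 bp
Sorted largest to smallest: 45, 39, 34 bp.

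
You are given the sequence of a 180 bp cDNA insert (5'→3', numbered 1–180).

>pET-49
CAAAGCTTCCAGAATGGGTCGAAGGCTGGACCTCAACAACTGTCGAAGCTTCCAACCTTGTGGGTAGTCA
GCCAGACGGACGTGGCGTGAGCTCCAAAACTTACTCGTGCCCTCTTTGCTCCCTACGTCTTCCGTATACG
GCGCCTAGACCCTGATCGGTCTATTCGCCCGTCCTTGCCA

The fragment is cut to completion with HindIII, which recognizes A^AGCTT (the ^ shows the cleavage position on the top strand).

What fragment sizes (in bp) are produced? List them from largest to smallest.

134, 43, 3 bp

HindIII sites (AAGCTT) start at positions 3, 46.
HindIII cuts after the first base of each site, so after positions 3, 46.
Linear molecule, 2 cuts → 3 fragments:
  1–3 → 3 bp
  4–46 → 43 bp
  47–180 → 134 bp
Sorted largest to smallest: 134, 43, 3 bp.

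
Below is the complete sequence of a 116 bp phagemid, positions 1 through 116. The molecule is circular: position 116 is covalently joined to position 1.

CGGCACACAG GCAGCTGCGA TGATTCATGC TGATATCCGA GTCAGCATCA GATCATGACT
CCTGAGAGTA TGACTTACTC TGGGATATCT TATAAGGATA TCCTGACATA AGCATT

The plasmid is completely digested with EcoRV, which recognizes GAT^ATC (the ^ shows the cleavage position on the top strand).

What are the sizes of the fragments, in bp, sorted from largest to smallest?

EcoRV sites (GATATC) start at positions 32, 84, 97.
EcoRV cuts after base 3 of each site, so after positions 34, 86, 99.
Circular molecule, 3 cuts → 3 fragments:
  35–86 → 52 bp
  87–99 → 13 bp
  100–116 then 1–34 → 17 + 34 = 51 bp
Sorted largest to smallest: 52, 51, 13 bp.

52, 51, 13 bp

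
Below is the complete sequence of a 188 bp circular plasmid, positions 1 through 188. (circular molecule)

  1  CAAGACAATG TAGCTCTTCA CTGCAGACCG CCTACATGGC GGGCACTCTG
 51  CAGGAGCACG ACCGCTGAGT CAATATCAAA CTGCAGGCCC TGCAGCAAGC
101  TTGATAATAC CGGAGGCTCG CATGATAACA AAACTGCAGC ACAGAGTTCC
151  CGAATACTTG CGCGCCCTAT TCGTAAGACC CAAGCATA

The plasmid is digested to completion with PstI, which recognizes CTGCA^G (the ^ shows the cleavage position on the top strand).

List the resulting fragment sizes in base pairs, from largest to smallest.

PstI sites (CTGCAG) start at positions 21, 48, 81, 90, 134.
PstI cuts after base 5 of each site (before the last base), so after positions 25, 52, 85, 94, 138.
Circular molecule, 5 cuts → 5 fragments:
  26–52 → 27 bp
  53–85 → 33 bp
  86–94 → 9 bp
  95–138 → 44 bp
  139–188 then 1–25 → 50 + 25 = 75 bp
Sorted largest to smallest: 75, 44, 33, 27, 9 bp.

75, 44, 33, 27, 9 bp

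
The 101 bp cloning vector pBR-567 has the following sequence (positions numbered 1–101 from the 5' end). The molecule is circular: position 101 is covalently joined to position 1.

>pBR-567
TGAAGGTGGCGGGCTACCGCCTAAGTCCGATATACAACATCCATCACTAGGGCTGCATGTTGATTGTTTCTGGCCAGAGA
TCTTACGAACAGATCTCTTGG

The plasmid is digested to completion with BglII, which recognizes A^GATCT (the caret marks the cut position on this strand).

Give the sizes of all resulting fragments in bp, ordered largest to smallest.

88, 13 bp

BglII sites (AGATCT) start at positions 78, 91.
BglII cuts after the first base of each site, so after positions 78, 91.
Circular molecule, 2 cuts → 2 fragments:
  79–91 → 13 bp
  92–101 then 1–78 → 10 + 78 = 88 bp
Sorted largest to smallest: 88, 13 bp.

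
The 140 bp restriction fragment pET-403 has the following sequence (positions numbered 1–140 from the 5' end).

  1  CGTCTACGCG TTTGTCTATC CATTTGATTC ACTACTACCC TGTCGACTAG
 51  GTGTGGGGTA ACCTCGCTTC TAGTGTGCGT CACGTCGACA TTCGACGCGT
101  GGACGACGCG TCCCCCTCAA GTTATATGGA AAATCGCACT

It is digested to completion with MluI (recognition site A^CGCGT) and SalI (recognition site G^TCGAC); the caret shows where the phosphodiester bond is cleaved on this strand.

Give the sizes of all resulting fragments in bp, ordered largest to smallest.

42, 36, 34, 11, 11, 6 bp

MluI sites (ACGCGT) start at positions 6, 95, 106.
MluI cuts after the first base of each site, so after positions 6, 95, 106.
SalI sites (GTCGAC) start at positions 42, 84.
SalI cuts after the first base of each site, so after positions 42, 84.
Combined cut positions: 6, 42, 84, 95, 106.
Linear molecule, 5 cuts → 6 fragments:
  1–6 → 6 bp
  7–42 → 36 bp
  43–84 → 42 bp
  85–95 → 11 bp
  96–106 → 11 bp
  107–140 → 34 bp
Sorted largest to smallest: 42, 36, 34, 11, 11, 6 bp.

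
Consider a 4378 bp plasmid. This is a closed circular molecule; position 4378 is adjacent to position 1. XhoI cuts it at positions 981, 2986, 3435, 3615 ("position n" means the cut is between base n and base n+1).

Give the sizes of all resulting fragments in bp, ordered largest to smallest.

2005, 1744, 449, 180 bp

Circular molecule, 4 cuts → 4 fragments:
  2986 − 981 = 2005 bp
  3435 − 2986 = 449 bp
  3615 − 3435 = 180 bp
  wrap: 4378 − 3615 + 981 = 1744 bp
Sorted largest to smallest: 2005, 1744, 449, 180 bp.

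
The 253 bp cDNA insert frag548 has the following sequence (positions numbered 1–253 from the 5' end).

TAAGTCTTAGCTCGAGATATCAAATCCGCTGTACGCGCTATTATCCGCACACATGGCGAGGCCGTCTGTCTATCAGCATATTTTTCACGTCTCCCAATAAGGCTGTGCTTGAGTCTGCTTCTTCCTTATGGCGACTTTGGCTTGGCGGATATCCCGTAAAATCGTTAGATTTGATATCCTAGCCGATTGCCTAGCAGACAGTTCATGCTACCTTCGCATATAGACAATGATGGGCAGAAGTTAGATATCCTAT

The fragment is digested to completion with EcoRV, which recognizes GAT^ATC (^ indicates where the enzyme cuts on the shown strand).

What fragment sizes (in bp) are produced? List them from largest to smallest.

132, 71, 25, 18, 7 bp

EcoRV sites (GATATC) start at positions 16, 148, 173, 244.
EcoRV cuts after base 3 of each site, so after positions 18, 150, 175, 246.
Linear molecule, 4 cuts → 5 fragments:
  1–18 → 18 bp
  19–150 → 132 bp
  151–175 → 25 bp
  176–246 → 71 bp
  247–253 → 7 bp
Sorted largest to smallest: 132, 71, 25, 18, 7 bp.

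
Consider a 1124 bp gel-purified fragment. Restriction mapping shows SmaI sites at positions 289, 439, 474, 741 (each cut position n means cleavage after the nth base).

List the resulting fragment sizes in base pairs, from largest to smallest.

383, 289, 267, 150, 35 bp

Linear molecule, 4 cuts → 5 fragments:
  289 − 0 = 289 bp
  439 − 289 = 150 bp
  474 − 439 = 35 bp
  741 − 474 = 267 bp
  1124 − 741 = 383 bp
Sorted largest to smallest: 383, 289, 267, 150, 35 bp.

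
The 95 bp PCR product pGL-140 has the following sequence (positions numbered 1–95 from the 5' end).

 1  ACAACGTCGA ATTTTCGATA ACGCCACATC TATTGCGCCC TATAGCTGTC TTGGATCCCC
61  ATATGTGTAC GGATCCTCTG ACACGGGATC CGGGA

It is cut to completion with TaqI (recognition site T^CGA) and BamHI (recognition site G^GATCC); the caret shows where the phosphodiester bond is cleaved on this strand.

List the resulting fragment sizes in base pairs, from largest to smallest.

38, 18, 15, 9, 8, 7 bp

TaqI sites (TCGA) start at positions 7, 15.
TaqI cuts after the first base of each site, so after positions 7, 15.
BamHI sites (GGATCC) start at positions 53, 71, 86.
BamHI cuts after the first base of each site, so after positions 53, 71, 86.
Combined cut positions: 7, 15, 53, 71, 86.
Linear molecule, 5 cuts → 6 fragments:
  1–7 → 7 bp
  8–15 → 8 bp
  16–53 → 38 bp
  54–71 → 18 bp
  72–86 → 15 bp
  87–95 → 9 bp
Sorted largest to smallest: 38, 18, 15, 9, 8, 7 bp.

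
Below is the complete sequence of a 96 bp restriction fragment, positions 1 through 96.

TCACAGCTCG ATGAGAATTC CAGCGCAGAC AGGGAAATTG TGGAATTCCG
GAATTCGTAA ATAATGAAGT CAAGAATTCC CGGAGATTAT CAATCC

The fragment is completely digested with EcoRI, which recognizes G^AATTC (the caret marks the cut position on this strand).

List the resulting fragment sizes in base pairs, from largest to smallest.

EcoRI sites (GAATTC) start at positions 15, 43, 51, 74.
EcoRI cuts after the first base of each site, so after positions 15, 43, 51, 74.
Linear molecule, 4 cuts → 5 fragments:
  1–15 → 15 bp
  16–43 → 28 bp
  44–51 → 8 bp
  52–74 → 23 bp
  75–96 → 22 bp
Sorted largest to smallest: 28, 23, 22, 15, 8 bp.

28, 23, 22, 15, 8 bp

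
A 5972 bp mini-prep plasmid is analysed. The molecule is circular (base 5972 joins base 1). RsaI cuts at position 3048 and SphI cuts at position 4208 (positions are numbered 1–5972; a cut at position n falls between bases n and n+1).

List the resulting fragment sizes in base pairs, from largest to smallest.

4812, 1160 bp

Combined cut positions (sorted): 3048, 4208.
Circular molecule, 2 cuts → 2 fragments:
  4208 − 3048 = 1160 bp
  wrap: 5972 − 4208 + 3048 = 4812 bp
Sorted largest to smallest: 4812, 1160 bp.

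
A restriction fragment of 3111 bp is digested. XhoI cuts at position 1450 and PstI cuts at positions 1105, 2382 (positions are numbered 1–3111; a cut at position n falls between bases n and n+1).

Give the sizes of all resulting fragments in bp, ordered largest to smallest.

Combined cut positions (sorted): 1105, 1450, 2382.
Linear molecule, 3 cuts → 4 fragments:
  1105 − 0 = 1105 bp
  1450 − 1105 = 345 bp
  2382 − 1450 = 932 bp
  3111 − 2382 = 729 bp
Sorted largest to smallest: 1105, 932, 729, 345 bp.

1105, 932, 729, 345 bp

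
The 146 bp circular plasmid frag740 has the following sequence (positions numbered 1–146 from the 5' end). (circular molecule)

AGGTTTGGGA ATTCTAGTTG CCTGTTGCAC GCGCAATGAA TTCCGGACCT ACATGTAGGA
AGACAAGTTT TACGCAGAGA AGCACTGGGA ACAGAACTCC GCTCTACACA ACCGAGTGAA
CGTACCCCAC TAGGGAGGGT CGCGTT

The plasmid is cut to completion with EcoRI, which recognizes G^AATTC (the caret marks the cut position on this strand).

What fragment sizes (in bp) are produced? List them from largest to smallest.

EcoRI sites (GAATTC) start at positions 9, 38.
EcoRI cuts after the first base of each site, so after positions 9, 38.
Circular molecule, 2 cuts → 2 fragments:
  10–38 → 29 bp
  39–146 then 1–9 → 108 + 9 = 117 bp
Sorted largest to smallest: 117, 29 bp.

117, 29 bp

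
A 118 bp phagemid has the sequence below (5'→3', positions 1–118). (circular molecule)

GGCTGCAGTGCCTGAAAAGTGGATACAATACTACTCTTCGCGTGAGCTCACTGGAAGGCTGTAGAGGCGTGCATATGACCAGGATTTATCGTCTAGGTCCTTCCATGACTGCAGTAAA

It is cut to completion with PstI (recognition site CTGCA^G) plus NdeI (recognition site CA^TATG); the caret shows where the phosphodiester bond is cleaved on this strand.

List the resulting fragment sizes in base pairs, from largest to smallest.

PstI sites (CTGCAG) start at positions 3, 109.
PstI cuts after base 5 of each site (before the last base), so after positions 7, 113.
The NdeI site (CATATG) starts at position 72.
NdeI cuts after base 2 of each site, so after position 73.
Combined cut positions: 7, 73, 113.
Circular molecule, 3 cuts → 3 fragments:
  8–73 → 66 bp
  74–113 → 40 bp
  114–118 then 1–7 → 5 + 7 = 12 bp
Sorted largest to smallest: 66, 40, 12 bp.

66, 40, 12 bp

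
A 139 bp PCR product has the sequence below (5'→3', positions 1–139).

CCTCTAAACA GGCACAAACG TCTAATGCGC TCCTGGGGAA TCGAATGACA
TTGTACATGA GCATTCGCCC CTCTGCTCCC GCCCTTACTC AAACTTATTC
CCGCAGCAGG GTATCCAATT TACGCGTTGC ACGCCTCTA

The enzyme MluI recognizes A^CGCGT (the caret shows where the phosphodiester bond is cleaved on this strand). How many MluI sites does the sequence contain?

1

ACGCGT occurs starting at position 122.
MluI cuts at 1 site.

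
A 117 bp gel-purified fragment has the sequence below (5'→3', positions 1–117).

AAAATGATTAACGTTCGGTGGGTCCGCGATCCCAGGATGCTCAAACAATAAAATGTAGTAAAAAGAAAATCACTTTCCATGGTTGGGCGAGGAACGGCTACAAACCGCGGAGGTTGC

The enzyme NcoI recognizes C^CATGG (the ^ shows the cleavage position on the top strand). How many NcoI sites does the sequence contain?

CCATGG occurs starting at position 77.
NcoI cuts at 1 site.

1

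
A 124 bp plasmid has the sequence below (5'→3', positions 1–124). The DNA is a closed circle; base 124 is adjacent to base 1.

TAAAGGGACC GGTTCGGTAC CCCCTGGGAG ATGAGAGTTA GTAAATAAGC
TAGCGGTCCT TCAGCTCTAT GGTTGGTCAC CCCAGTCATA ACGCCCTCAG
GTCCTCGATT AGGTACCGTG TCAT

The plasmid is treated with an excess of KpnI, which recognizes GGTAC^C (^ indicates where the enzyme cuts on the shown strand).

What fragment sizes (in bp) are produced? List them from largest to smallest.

KpnI sites (GGTACC) start at positions 16, 112.
KpnI cuts after base 5 of each site (before the last base), so after positions 20, 116.
Circular molecule, 2 cuts → 2 fragments:
  21–116 → 96 bp
  117–124 then 1–20 → 8 + 20 = 28 bp
Sorted largest to smallest: 96, 28 bp.

96, 28 bp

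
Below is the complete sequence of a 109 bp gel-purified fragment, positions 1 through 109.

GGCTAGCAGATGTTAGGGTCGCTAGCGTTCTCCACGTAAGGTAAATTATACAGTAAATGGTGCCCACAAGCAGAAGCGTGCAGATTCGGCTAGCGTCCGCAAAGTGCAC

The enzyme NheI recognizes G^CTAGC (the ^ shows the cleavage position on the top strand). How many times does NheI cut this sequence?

3

GCTAGC occurs starting at positions 2, 21, 89.
NheI cuts at 3 sites.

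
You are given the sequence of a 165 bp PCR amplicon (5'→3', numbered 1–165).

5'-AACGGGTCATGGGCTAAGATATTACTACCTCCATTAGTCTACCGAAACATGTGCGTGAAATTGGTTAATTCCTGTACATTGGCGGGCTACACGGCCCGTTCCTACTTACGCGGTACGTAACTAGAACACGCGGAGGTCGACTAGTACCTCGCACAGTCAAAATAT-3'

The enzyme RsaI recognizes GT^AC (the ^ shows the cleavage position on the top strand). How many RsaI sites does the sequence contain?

GTAC occurs starting at positions 74, 113, 144.
RsaI cuts at 3 sites.

3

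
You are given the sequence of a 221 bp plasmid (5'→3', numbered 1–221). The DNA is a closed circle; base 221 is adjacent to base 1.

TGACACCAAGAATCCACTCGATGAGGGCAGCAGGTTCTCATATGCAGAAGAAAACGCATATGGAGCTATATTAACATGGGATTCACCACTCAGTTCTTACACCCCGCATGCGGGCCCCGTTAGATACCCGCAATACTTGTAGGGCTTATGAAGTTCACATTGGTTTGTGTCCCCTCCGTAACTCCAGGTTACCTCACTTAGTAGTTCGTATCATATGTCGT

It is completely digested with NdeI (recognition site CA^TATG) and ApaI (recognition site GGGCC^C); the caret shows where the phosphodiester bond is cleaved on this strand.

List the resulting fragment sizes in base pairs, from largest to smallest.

97, 58, 48, 18 bp

NdeI sites (CATATG) start at positions 39, 57, 212.
NdeI cuts after base 2 of each site, so after positions 40, 58, 213.
The ApaI site (GGGCCC) starts at position 112.
ApaI cuts after base 5 of each site (before the last base), so after position 116.
Combined cut positions: 40, 58, 116, 213.
Circular molecule, 4 cuts → 4 fragments:
  41–58 → 18 bp
  59–116 → 58 bp
  117–213 → 97 bp
  214–221 then 1–40 → 8 + 40 = 48 bp
Sorted largest to smallest: 97, 58, 48, 18 bp.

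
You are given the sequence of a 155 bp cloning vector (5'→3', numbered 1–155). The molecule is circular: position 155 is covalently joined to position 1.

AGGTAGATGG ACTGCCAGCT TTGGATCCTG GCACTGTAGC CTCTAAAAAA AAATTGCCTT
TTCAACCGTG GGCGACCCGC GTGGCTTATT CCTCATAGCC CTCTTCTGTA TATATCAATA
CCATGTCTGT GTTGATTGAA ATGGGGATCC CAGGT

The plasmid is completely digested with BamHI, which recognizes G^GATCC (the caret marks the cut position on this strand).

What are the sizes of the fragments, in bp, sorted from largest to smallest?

BamHI sites (GGATCC) start at positions 23, 145.
BamHI cuts after the first base of each site, so after positions 23, 145.
Circular molecule, 2 cuts → 2 fragments:
  24–145 → 122 bp
  146–155 then 1–23 → 10 + 23 = 33 bp
Sorted largest to smallest: 122, 33 bp.

122, 33 bp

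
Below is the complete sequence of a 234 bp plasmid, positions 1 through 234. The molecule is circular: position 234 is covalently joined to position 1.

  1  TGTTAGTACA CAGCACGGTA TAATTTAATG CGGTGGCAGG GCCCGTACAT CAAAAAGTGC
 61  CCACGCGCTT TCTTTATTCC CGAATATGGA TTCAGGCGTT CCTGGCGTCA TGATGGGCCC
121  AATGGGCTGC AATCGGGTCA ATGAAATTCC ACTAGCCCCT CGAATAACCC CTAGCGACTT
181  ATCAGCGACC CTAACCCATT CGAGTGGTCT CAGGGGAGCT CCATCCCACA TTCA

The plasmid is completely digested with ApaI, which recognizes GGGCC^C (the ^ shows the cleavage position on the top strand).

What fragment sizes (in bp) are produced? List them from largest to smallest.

158, 76 bp

ApaI sites (GGGCCC) start at positions 39, 115.
ApaI cuts after base 5 of each site (before the last base), so after positions 43, 119.
Circular molecule, 2 cuts → 2 fragments:
  44–119 → 76 bp
  120–234 then 1–43 → 115 + 43 = 158 bp
Sorted largest to smallest: 158, 76 bp.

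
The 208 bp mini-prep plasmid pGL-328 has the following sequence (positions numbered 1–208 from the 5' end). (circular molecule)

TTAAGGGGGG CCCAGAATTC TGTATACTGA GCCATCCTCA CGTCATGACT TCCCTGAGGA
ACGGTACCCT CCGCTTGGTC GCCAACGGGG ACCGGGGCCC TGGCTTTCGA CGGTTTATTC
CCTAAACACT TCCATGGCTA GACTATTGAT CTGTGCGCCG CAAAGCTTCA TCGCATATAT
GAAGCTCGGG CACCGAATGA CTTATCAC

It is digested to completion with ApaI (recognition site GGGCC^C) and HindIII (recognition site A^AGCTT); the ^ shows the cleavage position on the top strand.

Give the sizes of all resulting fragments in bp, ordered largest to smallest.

ApaI sites (GGGCCC) start at positions 8, 95.
ApaI cuts after base 5 of each site (before the last base), so after positions 12, 99.
The HindIII site (AAGCTT) starts at position 163.
HindIII cuts after the first base of each site, so after position 163.
Combined cut positions: 12, 99, 163.
Circular molecule, 3 cuts → 3 fragments:
  13–99 → 87 bp
  100–163 → 64 bp
  164–208 then 1–12 → 45 + 12 = 57 bp
Sorted largest to smallest: 87, 64, 57 bp.

87, 64, 57 bp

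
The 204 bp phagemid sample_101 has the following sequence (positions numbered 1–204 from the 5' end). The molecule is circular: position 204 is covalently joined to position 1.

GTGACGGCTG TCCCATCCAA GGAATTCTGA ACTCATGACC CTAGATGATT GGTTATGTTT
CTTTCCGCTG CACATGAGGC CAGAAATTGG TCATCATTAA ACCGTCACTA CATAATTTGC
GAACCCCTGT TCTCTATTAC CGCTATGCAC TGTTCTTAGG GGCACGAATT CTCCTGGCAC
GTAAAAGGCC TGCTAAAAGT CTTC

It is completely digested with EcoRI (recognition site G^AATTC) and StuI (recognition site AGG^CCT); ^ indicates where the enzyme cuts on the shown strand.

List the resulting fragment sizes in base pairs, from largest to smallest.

EcoRI sites (GAATTC) start at positions 22, 166.
EcoRI cuts after the first base of each site, so after positions 22, 166.
The StuI site (AGGCCT) starts at position 186.
StuI cuts after base 3 of each site, so after position 188.
Combined cut positions: 22, 166, 188.
Circular molecule, 3 cuts → 3 fragments:
  23–166 → 144 bp
  167–188 → 22 bp
  189–204 then 1–22 → 16 + 22 = 38 bp
Sorted largest to smallest: 144, 38, 22 bp.

144, 38, 22 bp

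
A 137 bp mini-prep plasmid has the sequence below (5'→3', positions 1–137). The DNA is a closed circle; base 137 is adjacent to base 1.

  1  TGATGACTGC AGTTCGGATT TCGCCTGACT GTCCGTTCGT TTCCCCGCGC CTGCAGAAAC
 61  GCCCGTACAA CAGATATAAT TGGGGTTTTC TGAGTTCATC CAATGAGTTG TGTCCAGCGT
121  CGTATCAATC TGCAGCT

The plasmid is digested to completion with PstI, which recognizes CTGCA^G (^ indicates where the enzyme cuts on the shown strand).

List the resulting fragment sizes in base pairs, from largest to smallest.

79, 44, 14 bp

PstI sites (CTGCAG) start at positions 7, 51, 130.
PstI cuts after base 5 of each site (before the last base), so after positions 11, 55, 134.
Circular molecule, 3 cuts → 3 fragments:
  12–55 → 44 bp
  56–134 → 79 bp
  135–137 then 1–11 → 3 + 11 = 14 bp
Sorted largest to smallest: 79, 44, 14 bp.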